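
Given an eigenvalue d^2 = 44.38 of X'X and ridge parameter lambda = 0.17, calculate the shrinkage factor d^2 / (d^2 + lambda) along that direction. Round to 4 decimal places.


d^2 + lambda = 44.38 + 0.17 = 44.5500.
Shrinkage factor = 44.38/44.5500 = 0.9962.

0.9962


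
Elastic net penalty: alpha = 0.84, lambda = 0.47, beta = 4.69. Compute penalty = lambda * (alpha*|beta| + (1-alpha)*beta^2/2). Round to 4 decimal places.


Compute:
L1 = 0.84 * 4.69 = 3.9396.
L2 = 0.16 * 4.69^2 / 2 = 1.7597.
Penalty = 0.47 * (3.9396 + 1.7597) = 2.6787.

2.6787


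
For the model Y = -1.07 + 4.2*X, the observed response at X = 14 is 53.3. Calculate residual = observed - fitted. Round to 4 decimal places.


Compute yhat = -1.07 + (4.2)(14) = 57.7300.
Residual = actual - predicted = 53.3 - 57.7300 = -4.4300.

-4.4300


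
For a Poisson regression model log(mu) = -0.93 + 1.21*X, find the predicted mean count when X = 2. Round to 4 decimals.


eta = -0.93 + 1.21 * 2 = 1.4900.
mu = exp(1.4900) = 4.4371.

4.4371


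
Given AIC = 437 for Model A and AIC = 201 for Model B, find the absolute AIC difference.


Absolute difference = |437 - 201| = 236.
The model with lower AIC (B) is preferred.

236


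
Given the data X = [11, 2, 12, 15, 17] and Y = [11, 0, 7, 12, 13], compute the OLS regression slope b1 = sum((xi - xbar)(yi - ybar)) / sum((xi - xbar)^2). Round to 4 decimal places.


First compute the means: xbar = 11.4000, ybar = 8.6000.
Then S_xx = sum((xi - xbar)^2) = 133.2000.
S_xy = sum((xi - xbar)(yi - ybar)) = 115.8000.
b1 = S_xy / S_xx = 115.8000 / 133.2000 = 0.8694.

0.8694


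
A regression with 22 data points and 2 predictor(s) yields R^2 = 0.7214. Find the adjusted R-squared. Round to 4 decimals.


Using the formula:
(1 - 0.7214) = 0.2786.
Multiply by 21/19: 0.2786 * 21 = 5.8506, then 5.8506 / 19 = 0.3079.
Adj R^2 = 1 - 0.3079 = 0.6921.

0.6921


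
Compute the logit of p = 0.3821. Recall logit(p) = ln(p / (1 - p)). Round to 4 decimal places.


Compute the odds: 0.3821/0.6179 = 0.6184.
Take the natural log: ln(0.6184) = -0.4806.

-0.4806


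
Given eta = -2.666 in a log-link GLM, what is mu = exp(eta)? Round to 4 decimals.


The inverse log link gives:
mu = exp(-2.666) = 0.0695.

0.0695


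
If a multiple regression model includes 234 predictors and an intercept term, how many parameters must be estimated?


Including the intercept, the model has 234 predictor coefficients + 1 intercept.
Total = 235.

235


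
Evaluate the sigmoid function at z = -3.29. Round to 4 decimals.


Compute exp(3.2900) = 26.8429.
Sigmoid = 1 / (1 + 26.8429) = 1 / 27.8429 = 0.0359.

0.0359


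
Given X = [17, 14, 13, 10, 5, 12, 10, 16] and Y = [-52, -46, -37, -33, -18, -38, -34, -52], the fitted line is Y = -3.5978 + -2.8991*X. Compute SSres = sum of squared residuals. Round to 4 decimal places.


For each point, residual = actual - predicted.
Residuals: [0.8825, -1.8148, 4.2861, -0.4112, 0.0933, 0.3870, -1.4112, -2.0166].
Sum of squared residuals = 28.8287.

28.8287


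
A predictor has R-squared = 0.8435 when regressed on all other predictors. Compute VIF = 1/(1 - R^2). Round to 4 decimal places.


Denominator: 1 - 0.8435 = 0.1565.
VIF = 1 / 0.1565 = 6.3898.

6.3898


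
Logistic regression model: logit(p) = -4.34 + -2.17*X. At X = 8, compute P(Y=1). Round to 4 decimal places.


z = -4.34 + -2.17 * 8 = -21.7000.
Sigmoid: P = 1 / (1 + exp(21.7000)) = 0.0000.

0.0000


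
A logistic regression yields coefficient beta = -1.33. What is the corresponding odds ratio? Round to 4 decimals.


The odds ratio is computed as:
OR = e^(-1.33) = 0.2645.

0.2645


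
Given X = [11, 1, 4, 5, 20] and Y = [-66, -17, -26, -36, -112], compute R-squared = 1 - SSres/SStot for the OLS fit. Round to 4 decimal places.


After computing the OLS fit (b0=-9.4744, b1=-5.1129):
SSres = 22.3104, SStot = 5951.2000.
R^2 = 1 - 22.3104/5951.2000 = 0.9963.

0.9963


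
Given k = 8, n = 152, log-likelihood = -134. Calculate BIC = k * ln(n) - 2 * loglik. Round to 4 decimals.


Compute k*ln(n) = 8*ln(152) = 8*5.023881 = 40.191048.
Then -2*loglik = 268.
BIC = 40.191048 + 268 = 308.191048, which rounds to 308.1910.

308.1910


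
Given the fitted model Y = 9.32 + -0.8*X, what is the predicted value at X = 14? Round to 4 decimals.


Predicted value:
Y = 9.32 + (-0.8)(14) = 9.32 + -11.2000 = -1.8800.

-1.8800


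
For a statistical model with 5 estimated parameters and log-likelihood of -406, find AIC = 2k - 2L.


AIC = 2k - 2*loglik = 2(5) - 2(-406).
= 10 + 812 = 822.

822


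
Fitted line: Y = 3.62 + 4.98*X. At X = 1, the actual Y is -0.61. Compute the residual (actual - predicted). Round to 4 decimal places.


Fitted value at X = 1 is yhat = 3.62 + 4.98*1 = 8.6000.
Residual = -0.61 - 8.6000 = -9.2100.

-9.2100


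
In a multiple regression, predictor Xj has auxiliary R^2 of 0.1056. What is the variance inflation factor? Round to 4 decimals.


VIF = 1 / (1 - 0.1056).
= 1 / 0.8944 = 1.1181.

1.1181


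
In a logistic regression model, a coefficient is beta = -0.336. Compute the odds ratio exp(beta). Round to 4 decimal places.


The odds ratio is computed as:
OR = e^(-0.336) = 0.7146.

0.7146


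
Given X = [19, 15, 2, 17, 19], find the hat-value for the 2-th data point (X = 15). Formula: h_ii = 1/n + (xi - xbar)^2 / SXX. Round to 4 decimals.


Compute xbar = 14.4000 with n = 5 observations.
SXX = 203.2000.
Leverage = 1/5 + (15 - 14.4000)^2/203.2000 = 0.2018.

0.2018


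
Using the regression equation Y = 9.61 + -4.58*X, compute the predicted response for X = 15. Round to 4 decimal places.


Substitute X = 15 into the equation:
Y = 9.61 + -4.58 * 15 = 9.61 + -68.7000 = -59.0900.

-59.0900


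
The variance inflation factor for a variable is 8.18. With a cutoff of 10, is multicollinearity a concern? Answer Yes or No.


Check: VIF = 8.18 vs threshold = 10.
Since 8.18 < 10, the answer is No.

No


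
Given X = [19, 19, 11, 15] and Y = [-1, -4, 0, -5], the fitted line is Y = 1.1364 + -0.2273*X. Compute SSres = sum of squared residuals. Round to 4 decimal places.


Predicted values from Y = 1.1364 + -0.2273*X.
Residuals: [2.1823, -0.8177, 1.3639, -2.7269].
SSres = 14.7273.

14.7273


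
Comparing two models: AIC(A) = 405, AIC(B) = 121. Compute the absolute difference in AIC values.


Compute |405 - 121| = 284.
Model B has the smaller AIC.

284


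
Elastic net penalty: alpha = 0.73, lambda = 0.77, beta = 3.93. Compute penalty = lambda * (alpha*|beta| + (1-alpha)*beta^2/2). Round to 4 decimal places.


L1 component = 0.73 * |3.93| = 2.8689.
L2 component = 0.27 * 3.93^2 / 2 = 2.0851.
Penalty = 0.77 * (2.8689 + 2.0851) = 0.77 * 4.9540 = 3.8146.

3.8146


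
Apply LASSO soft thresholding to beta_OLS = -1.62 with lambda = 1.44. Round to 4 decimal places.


|beta_OLS| = 1.62.
lambda = 1.44.
Since |beta| > lambda, coefficient = sign(beta)*(|beta| - lambda) = -0.1800.
Result = -0.1800.

-0.1800


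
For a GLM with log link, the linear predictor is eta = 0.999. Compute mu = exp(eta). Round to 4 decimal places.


The inverse log link gives:
mu = exp(0.999) = 2.7156.

2.7156


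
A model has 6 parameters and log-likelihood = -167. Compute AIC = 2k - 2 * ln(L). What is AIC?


Compute:
2k = 2*6 = 12.
-2*loglik = -2*(-167) = 334.
AIC = 12 + 334 = 346.

346


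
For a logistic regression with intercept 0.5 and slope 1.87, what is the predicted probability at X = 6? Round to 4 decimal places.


Compute z = 0.5 + (1.87)(6) = 11.7200.
exp(-z) = 0.0000.
P = 1/(1 + 0.0000) = 1.0000.

1.0000


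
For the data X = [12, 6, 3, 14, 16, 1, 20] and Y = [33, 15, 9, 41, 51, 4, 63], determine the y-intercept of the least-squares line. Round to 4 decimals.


First find the slope: b1 = 3.1360.
Means: xbar = 10.2857, ybar = 30.8571.
b0 = ybar - b1 * xbar = 30.8571 - 3.1360 * 10.2857 = -1.3991.

-1.3991


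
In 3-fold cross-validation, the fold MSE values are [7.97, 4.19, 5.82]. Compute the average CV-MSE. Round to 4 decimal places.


Sum of fold MSEs = 17.9800.
Average = 17.9800 / 3 = 5.9933.

5.9933


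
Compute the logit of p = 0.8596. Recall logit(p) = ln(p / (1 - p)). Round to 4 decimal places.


The odds are p/(1-p) = 0.8596 / 0.1404 = 6.1225.
logit(p) = ln(6.1225) = 1.8120.

1.8120


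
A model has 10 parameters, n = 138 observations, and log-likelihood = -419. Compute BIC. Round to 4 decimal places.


Compute k*ln(n) = 10*ln(138) = 10*4.927254 = 49.272540.
Then -2*loglik = 838.
BIC = 49.272540 + 838 = 887.272540, which rounds to 887.2725.

887.2725


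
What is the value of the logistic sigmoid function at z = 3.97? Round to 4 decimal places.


exp(-3.9700) = 0.0189.
1 + exp(-z) = 1.0189.
sigmoid = 1/1.0189 = 0.9815.

0.9815


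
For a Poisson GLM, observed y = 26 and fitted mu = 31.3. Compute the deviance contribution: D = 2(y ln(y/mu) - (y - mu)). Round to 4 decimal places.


Compute y*ln(y/mu) = 26*ln(26/31.3) = 26*-0.185522 = -4.823572.
y - mu = -5.3.
D = 2*(-4.823572 - (-5.3)) = 0.952856, which rounds to 0.9529.

0.9529


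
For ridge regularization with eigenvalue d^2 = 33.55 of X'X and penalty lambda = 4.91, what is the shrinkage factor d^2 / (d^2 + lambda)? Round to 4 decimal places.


Denominator = d^2 + lambda = 33.55 + 4.91 = 38.4600.
Shrinkage = 33.55 / 38.4600 = 0.8723.

0.8723


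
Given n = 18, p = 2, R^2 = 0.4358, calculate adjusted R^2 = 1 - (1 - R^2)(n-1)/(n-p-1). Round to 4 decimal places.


Plug in: Adj R^2 = 1 - (1 - 0.4358) * 17/15.
= 1 - 0.5642 * 17/15
= 1 - 9.5914 / 15
= 1 - 0.6394 = 0.3606.

0.3606


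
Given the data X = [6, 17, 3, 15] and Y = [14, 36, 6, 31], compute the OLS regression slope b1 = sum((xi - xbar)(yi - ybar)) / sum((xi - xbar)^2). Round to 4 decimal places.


Calculate xbar = 10.2500, ybar = 21.7500.
S_xx = 138.7500, S_xy = 287.2500.
Using b1 = S_xy / S_xx = 287.2500 / 138.7500, we get b1 = 2.0703.

2.0703


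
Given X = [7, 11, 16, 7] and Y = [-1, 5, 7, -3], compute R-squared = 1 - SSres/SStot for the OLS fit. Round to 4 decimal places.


After computing the OLS fit (b0=-8.6712, b1=1.0411):
SSres = 8.6575, SStot = 68.0000.
R^2 = 1 - 8.6575/68.0000 = 0.8727.

0.8727


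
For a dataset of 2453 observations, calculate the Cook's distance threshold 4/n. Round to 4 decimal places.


Cook's distance cutoff = 4/n = 4/2453.
= 0.0016.

0.0016


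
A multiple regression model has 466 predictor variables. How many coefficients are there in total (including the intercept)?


Total coefficients = number of predictors + 1 (for the intercept).
= 466 + 1 = 467.

467


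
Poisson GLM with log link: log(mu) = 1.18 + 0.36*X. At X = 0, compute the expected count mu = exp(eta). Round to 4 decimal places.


Linear predictor: eta = 1.18 + (0.36)(0) = 1.1800.
Expected count: mu = exp(1.1800) = 3.2544.

3.2544


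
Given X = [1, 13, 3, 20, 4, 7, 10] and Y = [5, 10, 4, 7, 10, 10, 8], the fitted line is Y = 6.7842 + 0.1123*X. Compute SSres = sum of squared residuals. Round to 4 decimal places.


For each point, residual = actual - predicted.
Residuals: [-1.8965, 1.7559, -3.1211, -2.0302, 2.7666, 2.4297, 0.0928].
Sum of squared residuals = 34.1090.

34.1090


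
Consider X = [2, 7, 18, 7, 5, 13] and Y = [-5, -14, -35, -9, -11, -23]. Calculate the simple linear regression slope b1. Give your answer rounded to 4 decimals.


The sample means are xbar = 8.6667 and ybar = -16.1667.
Compute S_xx = 169.3333 and S_xy = -314.3333.
Slope b1 = S_xy / S_xx = -314.3333 / 169.3333 = -1.8563.

-1.8563


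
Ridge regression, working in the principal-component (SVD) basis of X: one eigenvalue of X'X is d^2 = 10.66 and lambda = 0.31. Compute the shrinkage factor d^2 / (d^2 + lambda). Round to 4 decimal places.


Compute the denominator: 10.66 + 0.31 = 10.9700.
Shrinkage factor = 10.66 / 10.9700 = 0.9717.

0.9717


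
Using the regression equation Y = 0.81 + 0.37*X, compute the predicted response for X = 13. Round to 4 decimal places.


Predicted value:
Y = 0.81 + (0.37)(13) = 0.81 + 4.8100 = 5.6200.

5.6200


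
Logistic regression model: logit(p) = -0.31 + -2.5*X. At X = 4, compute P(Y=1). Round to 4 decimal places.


z = -0.31 + -2.5 * 4 = -10.3100.
Sigmoid: P = 1 / (1 + exp(10.3100)) = 0.0000.

0.0000


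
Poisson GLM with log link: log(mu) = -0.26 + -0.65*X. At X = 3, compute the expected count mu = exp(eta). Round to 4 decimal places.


eta = -0.26 + -0.65 * 3 = -2.2100.
mu = exp(-2.2100) = 0.1097.

0.1097


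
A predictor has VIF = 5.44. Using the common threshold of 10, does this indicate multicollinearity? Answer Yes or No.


The threshold is 10.
VIF = 5.44 is < 10.
Multicollinearity indication: No.

No


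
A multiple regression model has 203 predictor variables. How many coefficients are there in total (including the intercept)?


Including the intercept, the model has 203 predictor coefficients + 1 intercept.
Total = 204.

204


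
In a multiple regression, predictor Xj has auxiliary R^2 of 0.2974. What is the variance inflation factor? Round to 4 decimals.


Denominator: 1 - 0.2974 = 0.7026.
VIF = 1 / 0.7026 = 1.4233.

1.4233


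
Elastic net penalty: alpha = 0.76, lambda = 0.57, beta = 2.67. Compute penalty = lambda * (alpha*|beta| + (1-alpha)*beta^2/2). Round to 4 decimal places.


Compute:
L1 = 0.76 * 2.67 = 2.0292.
L2 = 0.24 * 2.67^2 / 2 = 0.8555.
Penalty = 0.57 * (2.0292 + 0.8555) = 1.6443.

1.6443


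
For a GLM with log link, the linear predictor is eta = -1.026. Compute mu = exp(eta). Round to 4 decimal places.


The inverse log link gives:
mu = exp(-1.026) = 0.3584.

0.3584


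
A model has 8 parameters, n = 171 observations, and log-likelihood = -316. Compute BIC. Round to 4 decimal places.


ln(171) = 5.141664.
k * ln(n) = 8 * 5.141664 = 41.133312.
-2L = 632.
BIC = 41.133312 + 632 = 673.133312, which rounds to 673.1333.

673.1333


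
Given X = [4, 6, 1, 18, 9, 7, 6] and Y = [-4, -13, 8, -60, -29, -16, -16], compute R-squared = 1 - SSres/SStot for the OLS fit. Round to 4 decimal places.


After computing the OLS fit (b0=10.6625, b1=-4.0125):
SSres = 27.6875, SStot = 2787.7143.
R^2 = 1 - 27.6875/2787.7143 = 0.9901.

0.9901


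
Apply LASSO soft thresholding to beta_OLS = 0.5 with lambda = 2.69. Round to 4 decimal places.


Absolute value: |0.5| = 0.5.
Compare to lambda = 2.69.
Since |beta| <= lambda, the coefficient is set to 0.

0.0000


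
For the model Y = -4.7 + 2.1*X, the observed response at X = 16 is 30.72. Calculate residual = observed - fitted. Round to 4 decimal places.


Fitted value at X = 16 is yhat = -4.7 + 2.1*16 = 28.9000.
Residual = 30.72 - 28.9000 = 1.8200.

1.8200


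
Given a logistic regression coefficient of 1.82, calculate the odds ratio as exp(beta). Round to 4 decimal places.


The odds ratio is computed as:
OR = e^(1.82) = 6.1719.

6.1719


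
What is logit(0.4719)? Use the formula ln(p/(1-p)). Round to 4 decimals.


The odds are p/(1-p) = 0.4719 / 0.5281 = 0.8936.
logit(p) = ln(0.8936) = -0.1125.

-0.1125


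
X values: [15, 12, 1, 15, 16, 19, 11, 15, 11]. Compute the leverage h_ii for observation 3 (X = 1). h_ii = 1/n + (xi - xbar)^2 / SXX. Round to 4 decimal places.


n = 9, xbar = 12.7778.
SXX = sum((xi - xbar)^2) = 209.5556.
h = 1/9 + (1 - 12.7778)^2 / 209.5556 = 0.7731.

0.7731


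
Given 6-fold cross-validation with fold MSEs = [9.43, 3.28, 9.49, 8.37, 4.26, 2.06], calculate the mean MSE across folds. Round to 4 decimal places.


Add all fold MSEs: 36.8900.
Divide by k = 6: 36.8900/6 = 6.1483.

6.1483


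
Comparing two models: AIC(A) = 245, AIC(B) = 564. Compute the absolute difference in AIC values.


Compute |245 - 564| = 319.
Model A has the smaller AIC.

319


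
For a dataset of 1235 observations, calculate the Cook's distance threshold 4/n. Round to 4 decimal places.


The threshold is 4/n.
4/1235 = 0.0032.

0.0032


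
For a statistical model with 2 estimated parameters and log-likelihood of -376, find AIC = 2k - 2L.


AIC = 2*2 - 2*(-376).
= 4 + 752 = 756.

756


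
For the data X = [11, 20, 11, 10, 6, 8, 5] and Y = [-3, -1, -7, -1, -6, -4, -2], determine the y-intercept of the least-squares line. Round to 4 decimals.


Compute b1 = 0.1732 from the OLS formula.
With xbar = 10.1429 and ybar = -3.4286, the intercept is:
b0 = -3.4286 - 0.1732 * 10.1429 = -5.1848.

-5.1848


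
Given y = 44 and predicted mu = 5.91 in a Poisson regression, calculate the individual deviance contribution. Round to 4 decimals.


y/mu = 44/5.91 = 7.445008 (approx.), and ln(44/5.91) = 2.007544.
y * ln(y/mu) = 44 * 2.007544 = 88.331936.
y - mu = 38.09.
D = 2 * (88.331936 - 38.09) = 100.483872, which rounds to 100.4839.

100.4839


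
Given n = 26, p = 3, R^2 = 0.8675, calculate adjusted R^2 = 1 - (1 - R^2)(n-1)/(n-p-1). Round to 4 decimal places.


Adjusted R^2 = 1 - (1 - R^2) * (n-1)/(n-p-1).
(1 - R^2) = 0.1325.
(n-1)/(n-p-1) = 25/22.
(1 - R^2) * (n-1) = 0.1325 * 25 = 3.3125.
Divide by (n-p-1): 3.3125 / 22 = 0.1506.
Adj R^2 = 1 - 0.1506 = 0.8494.

0.8494


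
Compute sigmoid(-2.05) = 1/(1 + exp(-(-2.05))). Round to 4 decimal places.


First, exp(2.0500) = 7.7679.
Then sigma(z) = 1/(1 + 7.7679) = 0.1141.

0.1141


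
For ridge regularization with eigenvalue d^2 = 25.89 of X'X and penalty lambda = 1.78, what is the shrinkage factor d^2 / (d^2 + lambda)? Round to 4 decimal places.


Compute the denominator: 25.89 + 1.78 = 27.6700.
Shrinkage factor = 25.89 / 27.6700 = 0.9357.

0.9357


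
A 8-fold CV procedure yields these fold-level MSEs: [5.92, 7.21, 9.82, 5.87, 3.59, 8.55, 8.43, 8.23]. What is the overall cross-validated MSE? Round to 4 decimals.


Add all fold MSEs: 57.6200.
Divide by k = 8: 57.6200/8 = 7.2025.

7.2025


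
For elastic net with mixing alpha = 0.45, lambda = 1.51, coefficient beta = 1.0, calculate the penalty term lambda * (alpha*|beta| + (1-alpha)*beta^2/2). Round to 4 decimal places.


alpha * |beta| = 0.45 * 1.0 = 0.4500.
(1-alpha) * beta^2/2 = 0.55 * 1.0000/2 = 0.2750.
Total = 1.51 * (0.4500 + 0.2750) = 1.0948.

1.0948


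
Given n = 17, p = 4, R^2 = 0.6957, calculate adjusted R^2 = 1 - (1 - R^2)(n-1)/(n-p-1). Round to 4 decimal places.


Using the formula:
(1 - 0.6957) = 0.3043.
Multiply by 16/12: 0.3043 * 16 = 4.8688, then 4.8688 / 12 = 0.4057.
Adj R^2 = 1 - 0.4057 = 0.5943.

0.5943


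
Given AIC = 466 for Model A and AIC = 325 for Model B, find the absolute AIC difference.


Compute |466 - 325| = 141.
Model B has the smaller AIC.

141


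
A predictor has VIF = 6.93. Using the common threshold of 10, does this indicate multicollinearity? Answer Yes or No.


Check: VIF = 6.93 vs threshold = 10.
Since 6.93 < 10, the answer is No.

No


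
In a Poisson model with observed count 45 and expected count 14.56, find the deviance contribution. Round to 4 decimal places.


Compute y*ln(y/mu) = 45*ln(45/14.56) = 45*1.128384 = 50.777280.
y - mu = 30.44.
D = 2*(50.777280 - (30.44)) = 40.674560, which rounds to 40.6746.

40.6746


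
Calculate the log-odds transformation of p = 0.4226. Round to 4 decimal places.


1 - p = 0.5774.
p/(1-p) = 0.7319.
logit = ln(0.7319) = -0.3121.

-0.3121


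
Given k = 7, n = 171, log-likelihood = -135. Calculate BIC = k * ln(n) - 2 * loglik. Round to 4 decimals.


ln(171) = 5.141664.
k * ln(n) = 7 * 5.141664 = 35.991648.
-2L = 270.
BIC = 35.991648 + 270 = 305.991648, which rounds to 305.9916.

305.9916


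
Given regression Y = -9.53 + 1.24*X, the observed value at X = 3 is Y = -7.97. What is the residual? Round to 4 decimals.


Compute yhat = -9.53 + (1.24)(3) = -5.8100.
Residual = actual - predicted = -7.97 - -5.8100 = -2.1600.

-2.1600


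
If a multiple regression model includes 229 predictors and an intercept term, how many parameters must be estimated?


Each predictor gets one coefficient, plus one intercept.
Total parameters = 229 + 1 = 230.

230


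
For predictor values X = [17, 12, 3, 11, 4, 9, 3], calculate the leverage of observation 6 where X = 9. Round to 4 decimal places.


Mean of X: xbar = 8.4286.
SXX = 171.7143.
For X = 9: h = 1/7 + (9 - 8.4286)^2/171.7143 = 0.1448.

0.1448


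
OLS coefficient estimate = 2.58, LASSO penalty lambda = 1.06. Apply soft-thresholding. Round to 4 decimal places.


Check: |2.58| = 2.58 vs lambda = 1.06.
Since |beta| > lambda, coefficient = sign(beta)*(|beta| - lambda) = 1.5200.
Soft-thresholded coefficient = 1.5200.

1.5200


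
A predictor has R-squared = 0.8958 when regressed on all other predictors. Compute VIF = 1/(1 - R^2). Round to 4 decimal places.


VIF = 1 / (1 - 0.8958).
= 1 / 0.1042 = 9.5969.

9.5969


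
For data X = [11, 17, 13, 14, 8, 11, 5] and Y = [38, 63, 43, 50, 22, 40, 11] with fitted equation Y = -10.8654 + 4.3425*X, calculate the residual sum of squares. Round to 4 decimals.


Compute predicted values, then residuals = yi - yhat_i.
Residuals: [1.0979, 0.0429, -2.5871, 0.0704, -1.8746, 3.0979, 0.1529].
SSres = sum(residual^2) = 21.0398.

21.0398


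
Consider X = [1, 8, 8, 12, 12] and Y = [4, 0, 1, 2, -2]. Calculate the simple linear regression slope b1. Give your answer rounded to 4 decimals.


First compute the means: xbar = 8.2000, ybar = 1.0000.
Then S_xx = sum((xi - xbar)^2) = 80.8000.
S_xy = sum((xi - xbar)(yi - ybar)) = -29.0000.
b1 = S_xy / S_xx = -29.0000 / 80.8000 = -0.3589.

-0.3589


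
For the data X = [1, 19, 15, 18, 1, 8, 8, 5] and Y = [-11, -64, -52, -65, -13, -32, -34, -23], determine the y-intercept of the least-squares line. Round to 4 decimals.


First find the slope: b1 = -2.9755.
Means: xbar = 9.3750, ybar = -36.7500.
b0 = ybar - b1 * xbar = -36.7500 - -2.9755 * 9.3750 = -8.8549.

-8.8549


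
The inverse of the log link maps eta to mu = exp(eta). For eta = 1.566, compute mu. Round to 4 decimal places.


Apply the inverse link:
mu = e^1.566 = 4.7875.

4.7875


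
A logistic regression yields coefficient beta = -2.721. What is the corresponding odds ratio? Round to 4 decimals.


exp(-2.721) = 0.0658.
So the odds ratio is 0.0658.

0.0658


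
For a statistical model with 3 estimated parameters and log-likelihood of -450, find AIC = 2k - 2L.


AIC = 2*3 - 2*(-450).
= 6 + 900 = 906.

906


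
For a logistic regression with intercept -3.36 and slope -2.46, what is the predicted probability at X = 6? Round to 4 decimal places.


Compute z = -3.36 + (-2.46)(6) = -18.1200.
exp(-z) = 74031408.4771.
P = 1/(1 + 74031408.4771) = 0.0000.

0.0000


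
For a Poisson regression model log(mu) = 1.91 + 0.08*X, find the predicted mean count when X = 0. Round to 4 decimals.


Linear predictor: eta = 1.91 + (0.08)(0) = 1.9100.
Expected count: mu = exp(1.9100) = 6.7531.

6.7531


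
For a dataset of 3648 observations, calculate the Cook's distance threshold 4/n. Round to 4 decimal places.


The threshold is 4/n.
4/3648 = 0.0011.

0.0011


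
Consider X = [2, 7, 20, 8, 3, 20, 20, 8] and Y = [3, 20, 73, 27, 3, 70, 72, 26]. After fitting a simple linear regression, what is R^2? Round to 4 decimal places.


The fitted line is Y = -6.1291 + 3.8981*X.
SSres = 19.1185, SStot = 6431.5000.
R^2 = 1 - SSres/SStot = 0.9970.

0.9970


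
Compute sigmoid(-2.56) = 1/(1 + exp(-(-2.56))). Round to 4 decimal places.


Compute exp(2.5600) = 12.9358.
Sigmoid = 1 / (1 + 12.9358) = 1 / 13.9358 = 0.0718.

0.0718


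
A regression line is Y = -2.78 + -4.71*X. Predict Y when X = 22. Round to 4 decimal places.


Substitute X = 22 into the equation:
Y = -2.78 + -4.71 * 22 = -2.78 + -103.6200 = -106.4000.

-106.4000


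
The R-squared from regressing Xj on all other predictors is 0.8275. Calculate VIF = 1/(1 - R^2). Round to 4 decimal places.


VIF = 1 / (1 - 0.8275).
= 1 / 0.1725 = 5.7971.

5.7971


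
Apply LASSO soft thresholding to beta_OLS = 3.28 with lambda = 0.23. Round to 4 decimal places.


Absolute value: |3.28| = 3.28.
Compare to lambda = 0.23.
Since |beta| > lambda, coefficient = sign(beta)*(|beta| - lambda) = 3.0500.

3.0500


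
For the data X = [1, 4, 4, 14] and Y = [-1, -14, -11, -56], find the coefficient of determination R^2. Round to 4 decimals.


The fitted line is Y = 4.0749 + -4.2739*X.
SSres = 5.7416, SStot = 1773.0000.
R^2 = 1 - SSres/SStot = 0.9968.

0.9968


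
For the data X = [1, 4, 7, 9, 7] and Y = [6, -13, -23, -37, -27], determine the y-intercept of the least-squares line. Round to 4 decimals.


Compute b1 = -5.1684 from the OLS formula.
With xbar = 5.6000 and ybar = -18.8000, the intercept is:
b0 = -18.8000 - -5.1684 * 5.6000 = 10.1429.

10.1429


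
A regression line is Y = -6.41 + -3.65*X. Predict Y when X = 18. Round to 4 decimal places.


Plug X = 18 into Y = -6.41 + -3.65*X:
Y = -6.41 + -65.7000 = -72.1100.

-72.1100


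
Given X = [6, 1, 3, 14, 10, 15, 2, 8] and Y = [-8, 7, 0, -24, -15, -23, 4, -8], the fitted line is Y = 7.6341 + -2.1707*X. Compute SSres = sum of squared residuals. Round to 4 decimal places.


Predicted values from Y = 7.6341 + -2.1707*X.
Residuals: [-2.6099, 1.5366, -1.1220, -1.2443, -0.9271, 1.9264, 0.7073, 1.7315].
SSres = 20.0488.

20.0488


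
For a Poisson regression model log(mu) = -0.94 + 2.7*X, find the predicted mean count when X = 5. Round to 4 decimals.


Compute eta = -0.94 + 2.7 * 5 = 12.5600.
Apply inverse link: mu = e^12.5600 = 284930.3376.

284930.3376


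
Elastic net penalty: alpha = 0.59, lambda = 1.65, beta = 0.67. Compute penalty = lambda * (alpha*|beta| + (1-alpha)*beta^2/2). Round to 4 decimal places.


alpha * |beta| = 0.59 * 0.67 = 0.3953.
(1-alpha) * beta^2/2 = 0.41 * 0.4489/2 = 0.0920.
Total = 1.65 * (0.3953 + 0.0920) = 0.8041.

0.8041


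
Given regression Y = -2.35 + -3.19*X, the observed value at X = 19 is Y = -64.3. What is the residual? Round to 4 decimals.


Predicted = -2.35 + -3.19 * 19 = -62.9600.
Residual = -64.3 - -62.9600 = -1.3400.

-1.3400


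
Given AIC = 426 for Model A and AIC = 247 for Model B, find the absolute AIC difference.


|AIC_A - AIC_B| = |426 - 247| = 179.
Model B is preferred (lower AIC).

179


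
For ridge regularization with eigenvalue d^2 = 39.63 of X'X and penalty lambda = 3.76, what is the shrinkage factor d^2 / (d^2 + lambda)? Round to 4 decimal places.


Denominator = d^2 + lambda = 39.63 + 3.76 = 43.3900.
Shrinkage = 39.63 / 43.3900 = 0.9133.

0.9133


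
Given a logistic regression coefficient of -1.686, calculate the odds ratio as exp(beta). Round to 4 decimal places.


exp(-1.686) = 0.1853.
So the odds ratio is 0.1853.

0.1853


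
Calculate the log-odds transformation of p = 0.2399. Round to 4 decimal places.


Compute the odds: 0.2399/0.7601 = 0.3156.
Take the natural log: ln(0.3156) = -1.1532.

-1.1532


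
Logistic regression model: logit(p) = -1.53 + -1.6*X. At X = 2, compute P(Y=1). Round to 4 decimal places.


Linear predictor: z = -1.53 + -1.6 * 2 = -4.7300.
P = 1/(1 + exp(4.7300)) = 1/(1 + 113.2956) = 0.0087.

0.0087


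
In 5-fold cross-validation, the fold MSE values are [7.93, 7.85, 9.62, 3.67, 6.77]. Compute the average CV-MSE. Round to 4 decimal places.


Total MSE across folds = 35.8400.
CV-MSE = 35.8400/5 = 7.1680.

7.1680


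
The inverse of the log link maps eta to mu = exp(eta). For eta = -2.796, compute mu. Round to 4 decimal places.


mu = exp(eta) = exp(-2.796).
= 0.0611.

0.0611


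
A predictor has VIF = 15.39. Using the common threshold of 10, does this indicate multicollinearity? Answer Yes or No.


The threshold is 10.
VIF = 15.39 is >= 10.
Multicollinearity indication: Yes.

Yes


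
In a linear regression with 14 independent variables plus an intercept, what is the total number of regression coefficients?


Each predictor gets one coefficient, plus one intercept.
Total parameters = 14 + 1 = 15.

15


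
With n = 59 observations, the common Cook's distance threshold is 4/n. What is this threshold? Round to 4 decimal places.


Using the rule of thumb:
Threshold = 4 / 59 = 0.0678.

0.0678


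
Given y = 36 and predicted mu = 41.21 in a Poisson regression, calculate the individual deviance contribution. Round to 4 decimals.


First: ln(36/41.21) = -0.135162.
Then: 36 * -0.135162 = -4.865832.
y - mu = 36 - 41.21 = -5.21.
D = 2(-4.865832 - -5.21) = 0.688336, which rounds to 0.6883.

0.6883


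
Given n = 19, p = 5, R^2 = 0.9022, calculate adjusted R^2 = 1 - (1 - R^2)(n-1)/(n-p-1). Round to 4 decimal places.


Using the formula:
(1 - 0.9022) = 0.0978.
Multiply by 18/13: 0.0978 * 18 = 1.7604, then 1.7604 / 13 = 0.1354.
Adj R^2 = 1 - 0.1354 = 0.8646.

0.8646


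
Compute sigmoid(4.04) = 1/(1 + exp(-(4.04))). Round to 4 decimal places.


First, exp(-4.0400) = 0.0176.
Then sigma(z) = 1/(1 + 0.0176) = 0.9827.

0.9827


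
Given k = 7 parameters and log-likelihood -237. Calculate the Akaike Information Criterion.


Compute:
2k = 2*7 = 14.
-2*loglik = -2*(-237) = 474.
AIC = 14 + 474 = 488.

488


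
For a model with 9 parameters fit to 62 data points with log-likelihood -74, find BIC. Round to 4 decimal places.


k * ln(n) = 9 * ln(62) = 9 * 4.127134 = 37.144206.
-2 * loglik = -2 * (-74) = 148.
BIC = 37.144206 + 148 = 185.144206, which rounds to 185.1442.

185.1442


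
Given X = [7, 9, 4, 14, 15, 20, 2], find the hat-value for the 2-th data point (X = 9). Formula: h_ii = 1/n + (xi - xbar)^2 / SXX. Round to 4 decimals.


n = 7, xbar = 10.1429.
SXX = sum((xi - xbar)^2) = 250.8571.
h = 1/7 + (9 - 10.1429)^2 / 250.8571 = 0.1481.

0.1481


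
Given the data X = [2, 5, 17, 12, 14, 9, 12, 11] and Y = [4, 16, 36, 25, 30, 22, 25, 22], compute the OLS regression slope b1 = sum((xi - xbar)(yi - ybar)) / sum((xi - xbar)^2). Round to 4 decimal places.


First compute the means: xbar = 10.2500, ybar = 22.5000.
Then S_xx = sum((xi - xbar)^2) = 163.5000.
S_xy = sum((xi - xbar)(yi - ybar)) = 315.0000.
b1 = S_xy / S_xx = 315.0000 / 163.5000 = 1.9266.

1.9266


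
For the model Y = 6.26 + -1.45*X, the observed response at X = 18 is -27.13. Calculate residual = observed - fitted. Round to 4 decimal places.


Compute yhat = 6.26 + (-1.45)(18) = -19.8400.
Residual = actual - predicted = -27.13 - -19.8400 = -7.2900.

-7.2900


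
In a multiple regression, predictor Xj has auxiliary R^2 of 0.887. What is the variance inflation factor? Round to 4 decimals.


Using VIF = 1/(1 - R^2_j):
1 - 0.887 = 0.113.
VIF = 8.8496.

8.8496


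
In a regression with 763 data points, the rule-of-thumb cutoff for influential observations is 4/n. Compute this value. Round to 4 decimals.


Using the rule of thumb:
Threshold = 4 / 763 = 0.0052.

0.0052


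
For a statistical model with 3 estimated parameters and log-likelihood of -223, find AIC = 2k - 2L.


AIC = 2k - 2*loglik = 2(3) - 2(-223).
= 6 + 446 = 452.

452


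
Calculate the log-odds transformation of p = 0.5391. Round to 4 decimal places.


Compute the odds: 0.5391/0.4609 = 1.1697.
Take the natural log: ln(1.1697) = 0.1567.

0.1567


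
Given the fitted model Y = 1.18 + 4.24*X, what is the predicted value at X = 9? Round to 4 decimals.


Predicted value:
Y = 1.18 + (4.24)(9) = 1.18 + 38.1600 = 39.3400.

39.3400


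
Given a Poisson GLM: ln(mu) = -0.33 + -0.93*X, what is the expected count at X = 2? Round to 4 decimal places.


eta = -0.33 + -0.93 * 2 = -2.1900.
mu = exp(-2.1900) = 0.1119.

0.1119


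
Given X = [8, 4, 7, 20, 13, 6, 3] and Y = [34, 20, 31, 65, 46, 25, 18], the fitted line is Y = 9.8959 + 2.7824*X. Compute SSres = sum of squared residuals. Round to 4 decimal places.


Predicted values from Y = 9.8959 + 2.7824*X.
Residuals: [1.8449, -1.0255, 1.6273, -0.5439, -0.0671, -1.5903, -0.2431].
SSres = 9.9919.

9.9919


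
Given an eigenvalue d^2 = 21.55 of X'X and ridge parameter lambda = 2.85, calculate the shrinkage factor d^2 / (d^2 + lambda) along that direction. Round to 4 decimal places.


d^2 + lambda = 21.55 + 2.85 = 24.4000.
Shrinkage factor = 21.55/24.4000 = 0.8832.

0.8832


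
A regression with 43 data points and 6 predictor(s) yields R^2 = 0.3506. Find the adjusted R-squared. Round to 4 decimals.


Adjusted R^2 = 1 - (1 - R^2) * (n-1)/(n-p-1).
(1 - R^2) = 0.6494.
(n-1)/(n-p-1) = 42/36.
(1 - R^2) * (n-1) = 0.6494 * 42 = 27.2748.
Divide by (n-p-1): 27.2748 / 36 = 0.7576.
Adj R^2 = 1 - 0.7576 = 0.2424.

0.2424


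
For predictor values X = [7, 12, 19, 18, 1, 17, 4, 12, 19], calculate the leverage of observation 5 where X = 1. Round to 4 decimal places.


Mean of X: xbar = 12.1111.
SXX = 368.8889.
For X = 1: h = 1/9 + (1 - 12.1111)^2/368.8889 = 0.4458.

0.4458


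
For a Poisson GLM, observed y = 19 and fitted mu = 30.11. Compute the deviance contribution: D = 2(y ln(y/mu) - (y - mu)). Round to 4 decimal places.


First: ln(19/30.11) = -0.460418.
Then: 19 * -0.460418 = -8.747942.
y - mu = 19 - 30.11 = -11.11.
D = 2(-8.747942 - -11.11) = 4.724116, which rounds to 4.7241.

4.7241


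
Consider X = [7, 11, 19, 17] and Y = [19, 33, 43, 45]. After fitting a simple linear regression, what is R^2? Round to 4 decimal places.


After computing the OLS fit (b0=7.1099, b1=2.0659):
SSres = 35.6044, SStot = 424.0000.
R^2 = 1 - 35.6044/424.0000 = 0.9160.

0.9160


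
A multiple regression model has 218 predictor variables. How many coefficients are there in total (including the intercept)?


Each predictor gets one coefficient, plus one intercept.
Total parameters = 218 + 1 = 219.

219


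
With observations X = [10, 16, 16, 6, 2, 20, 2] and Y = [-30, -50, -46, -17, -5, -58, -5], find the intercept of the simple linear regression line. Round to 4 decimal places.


Compute b1 = -3.0045 from the OLS formula.
With xbar = 10.2857 and ybar = -30.1429, the intercept is:
b0 = -30.1429 - -3.0045 * 10.2857 = 0.7609.

0.7609


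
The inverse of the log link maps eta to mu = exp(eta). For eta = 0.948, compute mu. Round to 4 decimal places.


mu = exp(eta) = exp(0.948).
= 2.5805.

2.5805


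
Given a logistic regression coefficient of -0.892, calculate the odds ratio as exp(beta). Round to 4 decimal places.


The odds ratio is computed as:
OR = e^(-0.892) = 0.4098.

0.4098


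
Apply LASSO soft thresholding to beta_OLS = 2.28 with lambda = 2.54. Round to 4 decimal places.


Absolute value: |2.28| = 2.28.
Compare to lambda = 2.54.
Since |beta| <= lambda, the coefficient is set to 0.

0.0000


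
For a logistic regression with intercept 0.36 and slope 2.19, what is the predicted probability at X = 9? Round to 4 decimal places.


Compute z = 0.36 + (2.19)(9) = 20.0700.
exp(-z) = 0.0000.
P = 1/(1 + 0.0000) = 1.0000.

1.0000


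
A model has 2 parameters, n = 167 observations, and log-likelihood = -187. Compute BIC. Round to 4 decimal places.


k * ln(n) = 2 * ln(167) = 2 * 5.117994 = 10.235988.
-2 * loglik = -2 * (-187) = 374.
BIC = 10.235988 + 374 = 384.235988, which rounds to 384.2360.

384.2360


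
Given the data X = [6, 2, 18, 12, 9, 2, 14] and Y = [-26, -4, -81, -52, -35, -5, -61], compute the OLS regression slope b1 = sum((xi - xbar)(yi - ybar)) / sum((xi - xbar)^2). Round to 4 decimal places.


First compute the means: xbar = 9.0000, ybar = -37.7143.
Then S_xx = sum((xi - xbar)^2) = 222.0000.
S_xy = sum((xi - xbar)(yi - ybar)) = -1049.0000.
b1 = S_xy / S_xx = -1049.0000 / 222.0000 = -4.7252.

-4.7252


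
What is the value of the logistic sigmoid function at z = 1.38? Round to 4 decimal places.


Compute exp(-1.3800) = 0.2516.
Sigmoid = 1 / (1 + 0.2516) = 1 / 1.2516 = 0.7990.

0.7990


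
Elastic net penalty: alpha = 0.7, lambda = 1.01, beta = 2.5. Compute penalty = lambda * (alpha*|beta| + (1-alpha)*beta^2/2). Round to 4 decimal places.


alpha * |beta| = 0.7 * 2.5 = 1.7500.
(1-alpha) * beta^2/2 = 0.3 * 6.2500/2 = 0.9375.
Total = 1.01 * (1.7500 + 0.9375) = 2.7144.

2.7144


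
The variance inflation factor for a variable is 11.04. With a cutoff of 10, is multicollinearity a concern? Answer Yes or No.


Check: VIF = 11.04 vs threshold = 10.
Since 11.04 >= 10, the answer is Yes.

Yes


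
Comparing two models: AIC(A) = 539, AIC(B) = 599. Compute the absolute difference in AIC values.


|AIC_A - AIC_B| = |539 - 599| = 60.
Model A is preferred (lower AIC).

60


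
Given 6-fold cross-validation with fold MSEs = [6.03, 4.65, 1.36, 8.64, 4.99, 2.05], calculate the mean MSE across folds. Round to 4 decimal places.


Total MSE across folds = 27.7200.
CV-MSE = 27.7200/6 = 4.6200.

4.6200


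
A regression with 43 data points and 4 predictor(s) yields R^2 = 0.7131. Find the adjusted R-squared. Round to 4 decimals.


Using the formula:
(1 - 0.7131) = 0.2869.
Multiply by 42/38: 0.2869 * 42 = 12.0498, then 12.0498 / 38 = 0.3171.
Adj R^2 = 1 - 0.3171 = 0.6829.

0.6829


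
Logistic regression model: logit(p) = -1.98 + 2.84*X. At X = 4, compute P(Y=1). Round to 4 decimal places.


z = -1.98 + 2.84 * 4 = 9.3800.
Sigmoid: P = 1 / (1 + exp(-9.3800)) = 0.9999.

0.9999


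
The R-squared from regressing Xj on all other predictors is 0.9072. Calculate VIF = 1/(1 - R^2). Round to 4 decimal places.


VIF = 1 / (1 - 0.9072).
= 1 / 0.0928 = 10.7759.

10.7759


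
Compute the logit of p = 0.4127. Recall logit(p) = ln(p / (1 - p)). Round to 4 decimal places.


1 - p = 0.5873.
p/(1-p) = 0.7027.
logit = ln(0.7027) = -0.3528.

-0.3528


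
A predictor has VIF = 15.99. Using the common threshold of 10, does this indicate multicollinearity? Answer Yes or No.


Compare VIF = 15.99 to the threshold of 10.
15.99 >= 10, so the answer is Yes.

Yes


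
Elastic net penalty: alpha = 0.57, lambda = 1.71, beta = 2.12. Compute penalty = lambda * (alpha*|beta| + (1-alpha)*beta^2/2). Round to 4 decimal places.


Compute:
L1 = 0.57 * 2.12 = 1.2084.
L2 = 0.43 * 2.12^2 / 2 = 0.9663.
Penalty = 1.71 * (1.2084 + 0.9663) = 3.7187.

3.7187


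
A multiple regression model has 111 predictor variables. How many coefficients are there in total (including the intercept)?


Total coefficients = number of predictors + 1 (for the intercept).
= 111 + 1 = 112.

112


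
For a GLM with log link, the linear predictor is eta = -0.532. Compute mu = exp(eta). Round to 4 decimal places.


mu = exp(eta) = exp(-0.532).
= 0.5874.

0.5874


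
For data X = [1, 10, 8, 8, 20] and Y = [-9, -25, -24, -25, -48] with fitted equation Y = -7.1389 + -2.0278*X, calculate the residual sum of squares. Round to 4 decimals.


Compute predicted values, then residuals = yi - yhat_i.
Residuals: [0.1667, 2.4169, -0.6387, -1.6387, -0.3051].
SSres = sum(residual^2) = 9.0556.

9.0556


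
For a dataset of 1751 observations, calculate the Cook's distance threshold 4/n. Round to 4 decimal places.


The threshold is 4/n.
4/1751 = 0.0023.

0.0023


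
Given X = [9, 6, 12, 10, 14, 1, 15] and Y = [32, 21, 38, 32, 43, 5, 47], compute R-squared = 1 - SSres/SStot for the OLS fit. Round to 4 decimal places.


Fit the OLS line: b0 = 3.0847, b1 = 2.9315.
SSres = 9.0484.
SStot = 1226.8571.
R^2 = 1 - 9.0484/1226.8571 = 0.9926.

0.9926


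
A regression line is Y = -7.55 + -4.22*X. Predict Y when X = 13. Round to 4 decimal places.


Predicted value:
Y = -7.55 + (-4.22)(13) = -7.55 + -54.8600 = -62.4100.

-62.4100


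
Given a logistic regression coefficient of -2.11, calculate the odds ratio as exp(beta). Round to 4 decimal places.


The odds ratio is computed as:
OR = e^(-2.11) = 0.1212.

0.1212


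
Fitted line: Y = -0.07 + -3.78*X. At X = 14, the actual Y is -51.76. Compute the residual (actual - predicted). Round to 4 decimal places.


Fitted value at X = 14 is yhat = -0.07 + -3.78*14 = -52.9900.
Residual = -51.76 - -52.9900 = 1.2300.

1.2300


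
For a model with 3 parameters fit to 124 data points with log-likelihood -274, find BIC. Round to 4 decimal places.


k * ln(n) = 3 * ln(124) = 3 * 4.820282 = 14.460846.
-2 * loglik = -2 * (-274) = 548.
BIC = 14.460846 + 548 = 562.460846, which rounds to 562.4608.

562.4608
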